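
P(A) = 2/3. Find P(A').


P(A') = 1 - P(A) = 1 - 2/3 = 1/3

1/3


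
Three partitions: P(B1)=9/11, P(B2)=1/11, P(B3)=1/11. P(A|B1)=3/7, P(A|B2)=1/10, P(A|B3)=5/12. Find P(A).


P(A) = P(A|B1)P(B1) + P(A|B2)P(B2) + P(A|B3)P(B3)
= 3/7*9/11 + 1/10*1/11 + 5/12*1/11
= 27/77 + 1/110 + 5/132 = 167/420

167/420


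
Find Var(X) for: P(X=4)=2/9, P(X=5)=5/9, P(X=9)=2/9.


E[X] = 17/3, E[X^2] = 319/9
Var(X) = E[X^2] - (E[X])^2 = 319/9 - (17/3)^2 = 10/3

10/3


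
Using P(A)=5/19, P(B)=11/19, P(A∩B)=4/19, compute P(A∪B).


P(A∪B) = P(A) + P(B) - P(A∩B)
= 5/19 + 11/19 - 4/19 = 12/19

12/19


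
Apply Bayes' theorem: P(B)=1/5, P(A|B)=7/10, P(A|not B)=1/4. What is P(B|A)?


P(A) = P(A|B)P(B) + P(A|B')P(B') = 7/10*1/5 + 1/4*4/5 = 17/50
P(B|A) = P(A|B)P(B)/P(A) = (7/50)/(17/50) = 7/17

7/17


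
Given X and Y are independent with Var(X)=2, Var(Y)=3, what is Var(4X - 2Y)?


Independence => Cov(X,Y)=0
Var(4X - 2Y) = 4^2*Var(X) + (-2)^2*Var(Y)
= 16*2 + 4*3 = 44

44


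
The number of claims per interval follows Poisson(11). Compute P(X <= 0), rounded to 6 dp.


P(X<=0) = e^(-11)*11^0/0!
≈ 0.0000167017
≈ 0.000017

0.000017


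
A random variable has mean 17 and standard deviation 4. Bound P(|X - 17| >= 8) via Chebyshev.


k = 8/4 = 2
Chebyshev: P(|X-mu| >= k*sigma) <= 1/k^2 = 1/2^2 = 1/4

1/4


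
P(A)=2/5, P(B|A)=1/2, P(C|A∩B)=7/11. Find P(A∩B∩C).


P(A∩B∩C) = P(A) * P(B|A) * P(C|A∩B)
= 2/5 * 1/2 * 7/11
= 1/5 * 7/11 = 7/55

7/55


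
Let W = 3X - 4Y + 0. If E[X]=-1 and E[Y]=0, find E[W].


E[3X - 4Y + 0] = 3*E[X] - 4*E[Y] + 0
= (3)*(-1) + (-4)*(0) + (0)
= -3 + 0 + 0 = -3

-3


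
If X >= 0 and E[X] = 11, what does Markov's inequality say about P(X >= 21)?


Markov: P(X >= a) <= E[X]/a
P(X >= 21) <= 11/21

11/21


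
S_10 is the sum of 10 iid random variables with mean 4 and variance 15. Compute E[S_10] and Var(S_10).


E[S_n] = n*mu = 10*4 = 40
Var(S_n) = n*sigma^2 = 10*15 = 150

E[S_10]=40, Var(S_10)=150


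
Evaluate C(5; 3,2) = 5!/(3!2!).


5! = 120
Denominator: 3!=6 * 2!=2
Coefficient = 120 / 12 = 10

10


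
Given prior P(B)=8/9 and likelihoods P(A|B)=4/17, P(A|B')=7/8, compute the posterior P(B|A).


P(A) = P(A|B)P(B) + P(A|B')P(B') = 4/17*8/9 + 7/8*1/9 = 125/408
P(B|A) = P(A|B)P(B)/P(A) = (32/153)/(125/408) = 256/375

256/375


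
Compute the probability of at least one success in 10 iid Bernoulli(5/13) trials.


P(at least one) = 1 - P(none)
P(none) = (1 - 5/13)^10 = (8/13)^10 = 1073741824/137858491849
P(at least one) = 1 - 1073741824/137858491849 = 136784750025/137858491849

136784750025/137858491849


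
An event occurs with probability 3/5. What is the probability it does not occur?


P(A') = 1 - P(A) = 1 - 3/5 = 2/5

2/5


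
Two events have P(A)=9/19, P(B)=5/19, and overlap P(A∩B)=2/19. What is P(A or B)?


P(A∪B) = P(A) + P(B) - P(A∩B)
= 9/19 + 5/19 - 2/19 = 12/19

12/19


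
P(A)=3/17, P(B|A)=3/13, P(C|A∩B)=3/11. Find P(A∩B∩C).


P(A∩B∩C) = P(A) * P(B|A) * P(C|A∩B)
= 3/17 * 3/13 * 3/11
= 9/221 * 3/11 = 27/2431

27/2431


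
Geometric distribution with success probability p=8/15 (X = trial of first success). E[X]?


For geometric (trials until first success), E[X] = 1/p = 1/(8/15) = 15/8

15/8


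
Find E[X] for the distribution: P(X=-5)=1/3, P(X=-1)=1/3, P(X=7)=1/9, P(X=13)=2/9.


E[X] = sum(x * P(x))
= -5*1/3 - 1*1/3 + 7*1/9 + 13*2/9
= 5/3

5/3


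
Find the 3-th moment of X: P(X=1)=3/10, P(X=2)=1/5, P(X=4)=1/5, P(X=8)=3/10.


E[X^3] = sum(x^3 * P(x))
= 1*3/10 + 8*1/5 + 64*1/5 + 512*3/10
= 1683/10

1683/10


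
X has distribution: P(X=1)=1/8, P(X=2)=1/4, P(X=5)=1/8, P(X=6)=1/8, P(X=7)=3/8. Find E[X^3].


E[X^3] = sum(g(x)*P(x))
= 1*1/8 + 8*1/4 + 125*1/8 + 216*1/8 + 343*3/8
= 1387/8

1387/8


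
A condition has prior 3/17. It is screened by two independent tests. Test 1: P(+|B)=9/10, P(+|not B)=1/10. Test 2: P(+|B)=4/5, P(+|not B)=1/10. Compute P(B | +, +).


After test 1: P(+) = 9/10*3/17 + 1/10*14/17 = 41/170
P(B|+) = (27/170)/(41/170) = 27/41
After test 2 (use post1 as new prior): P(+) = 4/5*27/41 + 1/10*14/41 = 23/41
P(B|+,+) = (108/205)/(23/41) = 108/115

108/115


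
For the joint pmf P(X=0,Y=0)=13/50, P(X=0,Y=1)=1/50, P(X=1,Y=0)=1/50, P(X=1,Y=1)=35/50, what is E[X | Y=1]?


P(Y=1) = 36/50
E[X|Y=1] = (0*1 + 1*35)/36 = 35/36

35/36


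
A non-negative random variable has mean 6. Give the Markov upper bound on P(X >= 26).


Markov: P(X >= a) <= E[X]/a
P(X >= 26) <= 6/26 = 3/13

3/13


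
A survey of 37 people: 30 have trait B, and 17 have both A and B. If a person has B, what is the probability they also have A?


P(A|B) = P(A∩B)/P(B) = (17/37)/(30/37) = 17/30

17/30


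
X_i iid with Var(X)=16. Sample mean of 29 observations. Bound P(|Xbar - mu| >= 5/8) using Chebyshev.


Var(Xbar) = Var(X)/n = 16/29
Chebyshev: P(|Xbar-mu| >= 5/8) <= Var(Xbar)/(5/8)^2 = (16/29)/(25/64) = 1024/725
Bound exceeds 1, so trivial bound: 1

1


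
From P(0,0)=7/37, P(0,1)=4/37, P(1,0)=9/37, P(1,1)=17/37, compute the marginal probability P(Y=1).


P(Y=1) = P(0,1)+P(1,1) = 4/37 + 17/37 = 21/37

21/37


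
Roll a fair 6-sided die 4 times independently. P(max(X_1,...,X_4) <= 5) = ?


P(max <= 5) = P(all X_i <= 5) = (P(X_1 <= 5))^4
= (5/6)^4 = 625/1296

625/1296


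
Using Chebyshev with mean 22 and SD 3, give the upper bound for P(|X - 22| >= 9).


k = 9/3 = 3
Chebyshev: P(|X-mu| >= k*sigma) <= 1/k^2 = 1/3^2 = 1/9

1/9


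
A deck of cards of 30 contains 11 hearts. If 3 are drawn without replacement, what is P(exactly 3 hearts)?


P(X=3) = C(11,3)*C(19,0) / C(30,3)
= 165*1 / 4060
= 165/4060 = 33/812

33/812


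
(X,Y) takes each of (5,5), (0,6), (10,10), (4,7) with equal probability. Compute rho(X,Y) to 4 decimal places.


Cov(X,Y) = 5.0000, Var(X) = 12.6875, Var(Y) = 3.5000
rho = Cov/(sqrt(VarX)*sqrt(VarY)) = 0.7503

0.7503


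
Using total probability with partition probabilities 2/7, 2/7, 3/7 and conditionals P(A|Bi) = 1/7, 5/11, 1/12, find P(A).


P(A) = P(A|B1)P(B1) + P(A|B2)P(B2) + P(A|B3)P(B3)
= 1/7*2/7 + 5/11*2/7 + 1/12*3/7
= 2/49 + 10/77 + 1/28 = 445/2156

445/2156


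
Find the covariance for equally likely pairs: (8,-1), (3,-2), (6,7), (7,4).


E[X]=6, E[Y]=2, E[XY]=14
Cov(X,Y) = E[XY] - E[X]E[Y] = 14 - 6*2 = 2

2


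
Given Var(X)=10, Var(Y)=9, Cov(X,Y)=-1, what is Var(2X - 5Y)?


Var(2X - 5Y) = 2^2*Var(X) + (-5)^2*Var(Y) + 2*2*(-5)*Cov(X,Y)
= 4*10 + 25*9 - 20*(-1)
= 40 + 225 + 20 = 285

285


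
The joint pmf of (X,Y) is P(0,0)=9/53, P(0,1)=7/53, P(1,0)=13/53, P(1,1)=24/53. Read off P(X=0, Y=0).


Read from table: P(X=0, Y=0) = 9/53

9/53


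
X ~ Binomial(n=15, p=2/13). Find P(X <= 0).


P(X<=0) = P(X=0)
= 4177248169415651/51185893014090757
= 4177248169415651/51185893014090757

4177248169415651/51185893014090757


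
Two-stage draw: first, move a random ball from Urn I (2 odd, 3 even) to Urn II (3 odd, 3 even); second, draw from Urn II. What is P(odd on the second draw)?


P(transfer odd) = 2/5; P(transfer even) = 3/5
If odd transferred: Urn II has 4 odd of 7, so P(odd|odd moved) = 4/7
If even transferred: Urn II has 3 odd of 7, so P(odd|even moved) = 3/7
By total probability: P(odd) = 2/5*4/7 + 3/5*3/7 = 17/35

17/35


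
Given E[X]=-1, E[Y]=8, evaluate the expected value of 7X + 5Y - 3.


E[7X + 5Y - 3] = 7*E[X] + 5*E[Y] - 3
= (7)*(-1) + (5)*(8) + (-3)
= -7 + 40 - 3 = 30

30


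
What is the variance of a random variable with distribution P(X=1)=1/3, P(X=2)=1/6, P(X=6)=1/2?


E[X] = 11/3, E[X^2] = 19
Var(X) = E[X^2] - (E[X])^2 = 19 - (11/3)^2 = 50/9

50/9


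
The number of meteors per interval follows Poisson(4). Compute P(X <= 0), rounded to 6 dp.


P(X<=0) = e^(-4)*4^0/0!
≈ 0.0183156389
≈ 0.018316

0.018316


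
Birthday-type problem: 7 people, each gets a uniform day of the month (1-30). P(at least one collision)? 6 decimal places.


P(all different) = prod((30-i)/30 for i=0..6) = 0.469156
P(at least one match) = 1 - 0.469156 = 0.530844

0.530844


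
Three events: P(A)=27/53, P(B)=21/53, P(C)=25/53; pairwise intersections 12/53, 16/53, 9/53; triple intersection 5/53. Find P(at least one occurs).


P(A∪B∪C) = P(A)+P(B)+P(C) - P(AB)-P(AC)-P(BC) + P(ABC)
= 27/53+21/53+25/53 - 12/53-16/53-9/53 + 5/53
= 41/53

41/53


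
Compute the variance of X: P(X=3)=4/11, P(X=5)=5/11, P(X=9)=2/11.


E[X] = 5, E[X^2] = 323/11
Var(X) = E[X^2] - (E[X])^2 = 323/11 - (5)^2 = 48/11

48/11


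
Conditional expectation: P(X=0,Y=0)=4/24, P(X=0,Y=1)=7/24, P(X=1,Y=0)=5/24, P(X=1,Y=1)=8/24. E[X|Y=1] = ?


P(Y=1) = 15/24
E[X|Y=1] = (0*7 + 1*8)/15 = 8/15

8/15


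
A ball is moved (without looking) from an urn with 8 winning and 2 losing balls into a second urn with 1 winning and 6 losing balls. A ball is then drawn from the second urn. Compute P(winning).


P(transfer winning) = 8/10 = 4/5; P(transfer losing) = 1/5
If winning transferred: Urn II has 2 winning of 8, so P(winning|winning moved) = 1/4
If losing transferred: Urn II has 1 winning of 8, so P(winning|losing moved) = 1/8
By total probability: P(winning) = 4/5*1/4 + 1/5*1/8 = 9/40

9/40


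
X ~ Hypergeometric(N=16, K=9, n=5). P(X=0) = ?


P(X=0) = C(9,0)*C(7,5) / C(16,5)
= 1*21 / 4368
= 21/4368 = 1/208

1/208


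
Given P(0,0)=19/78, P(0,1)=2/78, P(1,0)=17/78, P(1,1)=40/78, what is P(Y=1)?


P(Y=1) = P(0,1)+P(1,1) = 2/78 + 40/78 = 42/78 = 7/13

7/13


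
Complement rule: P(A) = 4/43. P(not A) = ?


P(A') = 1 - P(A) = 1 - 4/43 = 39/43

39/43


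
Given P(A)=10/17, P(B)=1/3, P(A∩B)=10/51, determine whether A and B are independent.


P(A)*P(B) = 10/17*1/3 = 10/51
P(A∩B) = 10/51, which equals P(A)P(B), so independent

Yes, A and B are independent


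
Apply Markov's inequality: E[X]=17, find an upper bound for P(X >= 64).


Markov: P(X >= a) <= E[X]/a
P(X >= 64) <= 17/64

17/64


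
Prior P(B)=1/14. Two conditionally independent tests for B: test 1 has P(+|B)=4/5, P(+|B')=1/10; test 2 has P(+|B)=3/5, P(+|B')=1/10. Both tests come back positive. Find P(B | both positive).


After test 1: P(+) = 4/5*1/14 + 1/10*13/14 = 3/20
P(B|+) = (2/35)/(3/20) = 8/21
After test 2 (use post1 as new prior): P(+) = 3/5*8/21 + 1/10*13/21 = 61/210
P(B|+,+) = (8/35)/(61/210) = 48/61

48/61


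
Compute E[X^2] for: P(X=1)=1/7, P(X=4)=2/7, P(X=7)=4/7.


E[X^2] = sum(x^2 * P(x))
= 1*1/7 + 16*2/7 + 49*4/7
= 229/7

229/7


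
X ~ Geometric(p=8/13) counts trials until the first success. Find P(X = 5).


P(X=5) = (1-p)^4 * p = (5/13)^4 * 8/13
= 625/28561 * 8/13 = 5000/371293

5000/371293


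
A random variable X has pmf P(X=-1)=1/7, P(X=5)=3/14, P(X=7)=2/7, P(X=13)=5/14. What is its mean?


E[X] = sum(x * P(x))
= -1*1/7 + 5*3/14 + 7*2/7 + 13*5/14
= 53/7

53/7


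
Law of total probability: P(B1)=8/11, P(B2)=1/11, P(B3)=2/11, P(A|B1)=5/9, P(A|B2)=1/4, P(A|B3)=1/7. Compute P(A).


P(A) = P(A|B1)P(B1) + P(A|B2)P(B2) + P(A|B3)P(B3)
= 5/9*8/11 + 1/4*1/11 + 1/7*2/11
= 40/99 + 1/44 + 2/77 = 1255/2772

1255/2772


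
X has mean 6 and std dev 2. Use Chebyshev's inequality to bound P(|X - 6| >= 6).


k = 6/2 = 3
Chebyshev: P(|X-mu| >= k*sigma) <= 1/k^2 = 1/3^2 = 1/9

1/9


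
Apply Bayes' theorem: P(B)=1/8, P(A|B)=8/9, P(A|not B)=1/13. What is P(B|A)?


P(A) = P(A|B)P(B) + P(A|B')P(B') = 8/9*1/8 + 1/13*7/8 = 167/936
P(B|A) = P(A|B)P(B)/P(A) = (1/9)/(167/936) = 104/167

104/167


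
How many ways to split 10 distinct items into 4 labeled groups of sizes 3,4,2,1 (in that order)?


10! = 3628800
Denominator: 3!=6 * 4!=24 * 2!=2 * 1!=1
Coefficient = 3628800 / 288 = 12600

12600


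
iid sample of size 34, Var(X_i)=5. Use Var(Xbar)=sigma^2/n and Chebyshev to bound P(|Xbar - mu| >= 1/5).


Var(Xbar) = Var(X)/n = 5/34
Chebyshev: P(|Xbar-mu| >= 1/5) <= Var(Xbar)/(1/5)^2 = (5/34)/(1/25) = 125/34
Bound exceeds 1, so trivial bound: 1

1


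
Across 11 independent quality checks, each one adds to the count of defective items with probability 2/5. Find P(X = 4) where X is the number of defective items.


P(X=4) = C(11,4) * p^4 * (1-p)^7
= 330 * 16/625 * 2187/78125
= 2309472/9765625

2309472/9765625


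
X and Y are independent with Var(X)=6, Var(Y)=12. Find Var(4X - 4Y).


Independence => Cov(X,Y)=0
Var(4X - 4Y) = 4^2*Var(X) + (-4)^2*Var(Y)
= 16*6 + 16*12 = 288

288


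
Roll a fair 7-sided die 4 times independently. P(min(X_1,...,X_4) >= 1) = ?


P(min >= 1) = P(all X_i >= 1) = (P(X_1 >= 1))^4
= (7/7)^4 = 1^4 = 1

1


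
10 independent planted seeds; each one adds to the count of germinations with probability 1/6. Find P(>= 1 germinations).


P(at least one) = 1 - P(none)
P(none) = (1 - 1/6)^10 = (5/6)^10 = 9765625/60466176
P(at least one) = 1 - 9765625/60466176 = 50700551/60466176

50700551/60466176


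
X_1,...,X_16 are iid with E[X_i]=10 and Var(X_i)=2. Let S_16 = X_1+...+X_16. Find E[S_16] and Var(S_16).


E[S_n] = n*mu = 16*10 = 160
Var(S_n) = n*sigma^2 = 16*2 = 32

E[S_16]=160, Var(S_16)=32


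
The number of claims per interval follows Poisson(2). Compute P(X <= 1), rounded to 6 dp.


P(X<=1) = e^(-2)*2^0/0! + e^(-2)*2^1/1!
≈ 0.1353352832 + 0.2706705665
= 0.4060058497
≈ 0.406006

0.406006


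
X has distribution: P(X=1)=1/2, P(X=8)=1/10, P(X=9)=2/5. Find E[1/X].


E[1/X] = sum(g(x)*P(x))
= 1*1/2 + 1/8*1/10 + 1/9*2/5
= 401/720

401/720


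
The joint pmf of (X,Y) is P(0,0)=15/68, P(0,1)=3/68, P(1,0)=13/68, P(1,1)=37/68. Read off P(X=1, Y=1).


Read from table: P(X=1, Y=1) = 37/68

37/68


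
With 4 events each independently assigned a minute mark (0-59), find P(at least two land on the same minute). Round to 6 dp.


P(all different) = prod((60-i)/60 for i=0..3) = 0.903028
P(at least one match) = 1 - 0.903028 = 0.096972

0.096972


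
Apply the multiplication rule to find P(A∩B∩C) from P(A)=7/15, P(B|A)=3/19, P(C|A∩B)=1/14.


P(A∩B∩C) = P(A) * P(B|A) * P(C|A∩B)
= 7/15 * 3/19 * 1/14
= 7/95 * 1/14 = 1/190

1/190


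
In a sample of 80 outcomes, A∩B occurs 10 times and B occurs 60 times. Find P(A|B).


P(A|B) = P(A∩B)/P(B) = (10/80)/(60/80) = 10/60 = 1/6

1/6


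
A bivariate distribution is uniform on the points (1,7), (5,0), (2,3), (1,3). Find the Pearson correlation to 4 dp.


Cov(X,Y) = -3.3125, Var(X) = 2.6875, Var(Y) = 6.1875
rho = Cov/(sqrt(VarX)*sqrt(VarY)) = -0.8123

-0.8123


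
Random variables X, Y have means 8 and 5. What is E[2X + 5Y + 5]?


E[2X + 5Y + 5] = 2*E[X] + 5*E[Y] + 5
= (2)*(8) + (5)*(5) + (5)
= 16 + 25 + 5 = 46

46


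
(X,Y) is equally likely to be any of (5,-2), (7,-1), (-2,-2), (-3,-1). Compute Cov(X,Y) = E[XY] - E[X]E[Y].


E[X]=7/4, E[Y]=-3/2, E[XY]=-5/2
Cov(X,Y) = E[XY] - E[X]E[Y] = -5/2 - 7/4*-3/2 = 1/8

1/8


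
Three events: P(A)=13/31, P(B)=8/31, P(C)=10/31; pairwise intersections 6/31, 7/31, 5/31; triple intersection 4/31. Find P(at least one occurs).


P(A∪B∪C) = P(A)+P(B)+P(C) - P(AB)-P(AC)-P(BC) + P(ABC)
= 13/31+8/31+10/31 - 6/31-7/31-5/31 + 4/31
= 17/31

17/31


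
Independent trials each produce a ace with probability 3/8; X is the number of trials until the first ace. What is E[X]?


For geometric (trials until first success), E[X] = 1/p = 1/(3/8) = 8/3

8/3


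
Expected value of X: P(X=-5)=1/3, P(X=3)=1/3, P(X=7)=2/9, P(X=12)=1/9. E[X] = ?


E[X] = sum(x * P(x))
= -5*1/3 + 3*1/3 + 7*2/9 + 12*1/9
= 20/9

20/9


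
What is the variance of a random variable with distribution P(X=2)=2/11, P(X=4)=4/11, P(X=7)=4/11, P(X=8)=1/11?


E[X] = 56/11, E[X^2] = 332/11
Var(X) = E[X^2] - (E[X])^2 = 332/11 - (56/11)^2 = 516/121

516/121


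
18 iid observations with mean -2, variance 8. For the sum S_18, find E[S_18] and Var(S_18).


E[S_n] = n*mu = 18*-2 = -36
Var(S_n) = n*sigma^2 = 18*8 = 144

E[S_18]=-36, Var(S_18)=144


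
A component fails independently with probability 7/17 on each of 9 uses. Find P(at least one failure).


P(at least one) = 1 - P(none)
P(none) = (1 - 7/17)^9 = (10/17)^9 = 1000000000/118587876497
P(at least one) = 1 - 1000000000/118587876497 = 117587876497/118587876497

117587876497/118587876497


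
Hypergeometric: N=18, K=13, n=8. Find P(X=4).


P(X=4) = C(13,4)*C(5,4) / C(18,8)
= 715*5 / 43758
= 3575/43758 = 25/306

25/306


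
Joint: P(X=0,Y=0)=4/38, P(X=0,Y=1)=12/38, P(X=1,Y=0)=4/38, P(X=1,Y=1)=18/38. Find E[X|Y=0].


P(Y=0) = 8/38
E[X|Y=0] = (0*4 + 1*4)/8 = 4/8 = 1/2

1/2


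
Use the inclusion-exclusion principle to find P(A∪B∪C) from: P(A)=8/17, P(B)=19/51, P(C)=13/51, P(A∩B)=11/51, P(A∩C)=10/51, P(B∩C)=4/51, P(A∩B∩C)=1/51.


P(A∪B∪C) = P(A)+P(B)+P(C) - P(AB)-P(AC)-P(BC) + P(ABC)
= 8/17+19/51+13/51 - 11/51-10/51-4/51 + 1/51
= 32/51

32/51


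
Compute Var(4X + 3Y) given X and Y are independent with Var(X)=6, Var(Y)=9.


Independence => Cov(X,Y)=0
Var(4X + 3Y) = 4^2*Var(X) + 3^2*Var(Y)
= 16*6 + 9*9 = 177

177


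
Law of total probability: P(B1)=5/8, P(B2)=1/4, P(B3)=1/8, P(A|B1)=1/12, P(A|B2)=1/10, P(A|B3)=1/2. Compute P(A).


P(A) = P(A|B1)P(B1) + P(A|B2)P(B2) + P(A|B3)P(B3)
= 1/12*5/8 + 1/10*1/4 + 1/2*1/8
= 5/96 + 1/40 + 1/16 = 67/480

67/480


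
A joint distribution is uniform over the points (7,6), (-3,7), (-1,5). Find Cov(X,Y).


E[X]=1, E[Y]=6, E[XY]=16/3
Cov(X,Y) = E[XY] - E[X]E[Y] = 16/3 - 1*6 = -2/3

-2/3


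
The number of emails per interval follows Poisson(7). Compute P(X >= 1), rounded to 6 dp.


P(X>=1) = 1 - P(X<=0) = 1 - (e^(-7)*7^0/0!)
≈ 1 - 0.0009118820 = 0.9990881180
≈ 0.999088

0.999088


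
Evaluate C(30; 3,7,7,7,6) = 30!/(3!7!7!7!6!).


30! = 265252859812191058636308480000000
Denominator: 3!=6 * 7!=5040 * 7!=5040 * 7!=5040 * 6!=720
Coefficient = 265252859812191058636308480000000 / 553063956480000 = 479606122771776000

479606122771776000


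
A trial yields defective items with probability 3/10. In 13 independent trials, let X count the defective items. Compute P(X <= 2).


P(X<=2) = P(X=0) + P(X=1) + P(X=2)
= 96889010407/10000000000000 + 539810200839/10000000000000 + 694041686793/5000000000000
= 1977326743/9765625000

1977326743/9765625000


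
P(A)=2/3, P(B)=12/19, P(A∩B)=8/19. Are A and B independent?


P(A)*P(B) = 2/3*12/19 = 8/19
P(A∩B) = 8/19, which equals P(A)P(B), so independent

Yes, A and B are independent


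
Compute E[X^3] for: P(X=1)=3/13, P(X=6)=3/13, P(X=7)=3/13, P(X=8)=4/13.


E[X^3] = sum(x^3 * P(x))
= 1*3/13 + 216*3/13 + 343*3/13 + 512*4/13
= 3728/13

3728/13


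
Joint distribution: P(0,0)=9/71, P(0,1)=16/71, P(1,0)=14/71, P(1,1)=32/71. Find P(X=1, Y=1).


Read from table: P(X=1, Y=1) = 32/71

32/71


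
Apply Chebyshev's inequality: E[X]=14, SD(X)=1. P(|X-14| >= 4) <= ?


k = 4/1 = 4
Chebyshev: P(|X-mu| >= k*sigma) <= 1/k^2 = 1/4^2 = 1/16

1/16


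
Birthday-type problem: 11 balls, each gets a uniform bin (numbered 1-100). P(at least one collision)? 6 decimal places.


P(all different) = prod((100-i)/100 for i=0..10) = 0.565341
P(at least one match) = 1 - 0.565341 = 0.434659

0.434659


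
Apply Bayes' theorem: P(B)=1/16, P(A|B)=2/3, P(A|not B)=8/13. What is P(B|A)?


P(A) = P(A|B)P(B) + P(A|B')P(B') = 2/3*1/16 + 8/13*15/16 = 193/312
P(B|A) = P(A|B)P(B)/P(A) = (1/24)/(193/312) = 13/193

13/193


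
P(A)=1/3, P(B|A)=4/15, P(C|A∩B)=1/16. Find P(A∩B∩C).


P(A∩B∩C) = P(A) * P(B|A) * P(C|A∩B)
= 1/3 * 4/15 * 1/16
= 4/45 * 1/16 = 1/180

1/180


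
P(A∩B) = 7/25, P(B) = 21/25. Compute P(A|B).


P(A|B) = P(A∩B)/P(B) = (7/25)/(21/25) = 7/21 = 1/3

1/3


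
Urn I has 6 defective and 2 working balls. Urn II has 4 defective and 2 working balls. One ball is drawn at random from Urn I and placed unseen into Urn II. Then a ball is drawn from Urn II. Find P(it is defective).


P(transfer defective) = 6/8 = 3/4; P(transfer working) = 1/4
If defective transferred: Urn II has 5 defective of 7, so P(defective|defective moved) = 5/7
If working transferred: Urn II has 4 defective of 7, so P(defective|working moved) = 4/7
By total probability: P(defective) = 3/4*5/7 + 1/4*4/7 = 19/28

19/28


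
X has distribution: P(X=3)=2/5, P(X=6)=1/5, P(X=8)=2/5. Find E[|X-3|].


E[|X-3|] = sum(g(x)*P(x))
= 0*2/5 + 3*1/5 + 5*2/5
= 13/5

13/5


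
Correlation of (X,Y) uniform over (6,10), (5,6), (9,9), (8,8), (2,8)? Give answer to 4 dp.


Cov(X,Y) = 1.0000, Var(X) = 6.0000, Var(Y) = 1.7600
rho = Cov/(sqrt(VarX)*sqrt(VarY)) = 0.3077

0.3077


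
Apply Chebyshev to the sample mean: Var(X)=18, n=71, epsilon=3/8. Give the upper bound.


Var(Xbar) = Var(X)/n = 18/71
Chebyshev: P(|Xbar-mu| >= 3/8) <= Var(Xbar)/(3/8)^2 = (18/71)/(9/64) = 128/71
Bound exceeds 1, so trivial bound: 1

1


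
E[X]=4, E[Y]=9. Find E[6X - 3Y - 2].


E[6X - 3Y - 2] = 6*E[X] - 3*E[Y] - 2
= (6)*(4) + (-3)*(9) + (-2)
= 24 - 27 - 2 = -5

-5


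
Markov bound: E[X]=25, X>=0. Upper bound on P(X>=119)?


Markov: P(X >= a) <= E[X]/a
P(X >= 119) <= 25/119

25/119


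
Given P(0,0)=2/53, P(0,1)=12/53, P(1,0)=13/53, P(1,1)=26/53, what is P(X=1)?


P(X=1) = P(1,0)+P(1,1) = 13/53 + 26/53 = 39/53

39/53


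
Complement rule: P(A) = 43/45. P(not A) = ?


P(A') = 1 - P(A) = 1 - 43/45 = 2/45

2/45


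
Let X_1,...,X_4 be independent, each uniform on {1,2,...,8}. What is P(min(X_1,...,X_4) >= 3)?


P(min >= 3) = P(all X_i >= 3) = (P(X_1 >= 3))^4
= (6/8)^4 = (3/4)^4 = 81/256

81/256


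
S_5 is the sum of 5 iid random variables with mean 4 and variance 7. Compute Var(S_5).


By independence, Var(S_n) = n*Var(X_1) = 5*7 = 35

35


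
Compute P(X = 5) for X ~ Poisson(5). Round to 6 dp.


P(X=5) = e^(-5) * 5^5 / 5!
≈ 0.006737946999 * 3125 / 120
≈ 0.175467

0.175467


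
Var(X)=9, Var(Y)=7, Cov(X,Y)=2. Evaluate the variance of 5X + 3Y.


Var(5X + 3Y) = 5^2*Var(X) + 3^2*Var(Y) + 2*5*3*Cov(X,Y)
= 25*9 + 9*7 + 30*2
= 225 + 63 + 60 = 348

348


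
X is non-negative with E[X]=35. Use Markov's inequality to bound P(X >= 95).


Markov: P(X >= a) <= E[X]/a
P(X >= 95) <= 35/95 = 7/19

7/19


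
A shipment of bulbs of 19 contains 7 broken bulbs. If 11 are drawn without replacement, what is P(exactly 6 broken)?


P(X=6) = C(7,6)*C(12,5) / C(19,11)
= 7*792 / 75582
= 5544/75582 = 308/4199

308/4199


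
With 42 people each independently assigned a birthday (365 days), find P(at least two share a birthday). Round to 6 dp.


P(all different) = prod((365-i)/365 for i=0..41) = 0.085970
P(at least one match) = 1 - 0.085970 = 0.914030

0.914030


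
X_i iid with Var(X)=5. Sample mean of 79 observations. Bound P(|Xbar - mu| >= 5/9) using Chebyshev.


Var(Xbar) = Var(X)/n = 5/79
Chebyshev: P(|Xbar-mu| >= 5/9) <= Var(Xbar)/(5/9)^2 = (5/79)/(25/81) = 81/395

81/395


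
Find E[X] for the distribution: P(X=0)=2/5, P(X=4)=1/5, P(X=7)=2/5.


E[X] = sum(x * P(x))
= 0*2/5 + 4*1/5 + 7*2/5
= 18/5

18/5


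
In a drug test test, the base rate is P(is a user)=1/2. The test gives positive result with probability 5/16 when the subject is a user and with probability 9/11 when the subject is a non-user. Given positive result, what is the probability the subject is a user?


P(A) = P(A|B)P(B) + P(A|B')P(B') = 5/16*1/2 + 9/11*1/2 = 199/352
P(B|A) = P(A|B)P(B)/P(A) = (5/32)/(199/352) = 55/199

55/199


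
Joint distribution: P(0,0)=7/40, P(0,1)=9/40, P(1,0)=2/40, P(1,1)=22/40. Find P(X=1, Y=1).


Read from table: P(X=1, Y=1) = 22/40 = 11/20

11/20


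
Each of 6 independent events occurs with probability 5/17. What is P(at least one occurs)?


P(at least one) = 1 - P(none)
P(none) = (1 - 5/17)^6 = (12/17)^6 = 2985984/24137569
P(at least one) = 1 - 2985984/24137569 = 21151585/24137569

21151585/24137569


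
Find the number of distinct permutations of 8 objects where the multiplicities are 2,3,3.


8! = 40320
Denominator: 2!=2 * 3!=6 * 3!=6
Coefficient = 40320 / 72 = 560

560


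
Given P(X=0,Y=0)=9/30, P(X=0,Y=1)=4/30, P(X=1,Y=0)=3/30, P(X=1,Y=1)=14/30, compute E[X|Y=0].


P(Y=0) = 12/30
E[X|Y=0] = (0*9 + 1*3)/12 = 3/12 = 1/4

1/4


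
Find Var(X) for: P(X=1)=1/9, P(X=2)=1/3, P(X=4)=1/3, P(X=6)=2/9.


E[X] = 31/9, E[X^2] = 133/9
Var(X) = E[X^2] - (E[X])^2 = 133/9 - (31/9)^2 = 236/81

236/81


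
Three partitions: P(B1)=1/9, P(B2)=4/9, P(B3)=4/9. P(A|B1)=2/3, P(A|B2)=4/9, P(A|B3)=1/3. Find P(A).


P(A) = P(A|B1)P(B1) + P(A|B2)P(B2) + P(A|B3)P(B3)
= 2/3*1/9 + 4/9*4/9 + 1/3*4/9
= 2/27 + 16/81 + 4/27 = 34/81

34/81


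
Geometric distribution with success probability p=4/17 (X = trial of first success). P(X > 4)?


P(X > 4) = P(first 4 trials all fail) = (1-p)^4 = (13/17)^4 = 28561/83521

28561/83521


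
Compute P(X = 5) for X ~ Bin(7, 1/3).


P(X=5) = C(7,5) * p^5 * (1-p)^2
= 21 * 1/243 * 4/9
= 28/729

28/729


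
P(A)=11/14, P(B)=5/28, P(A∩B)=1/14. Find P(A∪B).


P(A∪B) = P(A) + P(B) - P(A∩B)
= 11/14 + 5/28 - 1/14 = 25/28

25/28


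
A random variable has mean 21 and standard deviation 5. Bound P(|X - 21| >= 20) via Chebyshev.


k = 20/5 = 4
Chebyshev: P(|X-mu| >= k*sigma) <= 1/k^2 = 1/4^2 = 1/16

1/16


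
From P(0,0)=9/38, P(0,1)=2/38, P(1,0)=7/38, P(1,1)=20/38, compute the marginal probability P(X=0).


P(X=0) = P(0,0)+P(0,1) = 9/38 + 2/38 = 11/38

11/38


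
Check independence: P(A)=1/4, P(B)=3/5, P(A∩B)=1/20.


P(A)*P(B) = 1/4*3/5 = 3/20
P(A∩B) = 1/20 != 3/20, so not independent

No, A and B are not independent


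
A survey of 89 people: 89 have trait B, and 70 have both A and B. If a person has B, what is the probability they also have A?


P(A|B) = P(A∩B)/P(B) = (70/89)/(89/89) = 70/89

70/89


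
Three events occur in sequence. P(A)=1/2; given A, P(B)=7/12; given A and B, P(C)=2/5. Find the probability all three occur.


P(A∩B∩C) = P(A) * P(B|A) * P(C|A∩B)
= 1/2 * 7/12 * 2/5
= 7/24 * 2/5 = 7/60

7/60


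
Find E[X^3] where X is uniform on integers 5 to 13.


E[X^3] = (1/9) * sum(x^3 for x=5..13)
= 8181/9 = 909

909


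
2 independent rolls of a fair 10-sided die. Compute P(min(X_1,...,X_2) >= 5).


P(min >= 5) = P(all X_i >= 5) = (P(X_1 >= 5))^2
= (6/10)^2 = (3/5)^2 = 9/25

9/25


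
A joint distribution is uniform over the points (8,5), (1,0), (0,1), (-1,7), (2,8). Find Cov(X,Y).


E[X]=2, E[Y]=21/5, E[XY]=49/5
Cov(X,Y) = E[XY] - E[X]E[Y] = 49/5 - 2*21/5 = 7/5

7/5


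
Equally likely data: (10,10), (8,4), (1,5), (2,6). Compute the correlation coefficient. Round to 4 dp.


Cov(X,Y) = 4.4375, Var(X) = 14.6875, Var(Y) = 5.1875
rho = Cov/(sqrt(VarX)*sqrt(VarY)) = 0.5084

0.5084


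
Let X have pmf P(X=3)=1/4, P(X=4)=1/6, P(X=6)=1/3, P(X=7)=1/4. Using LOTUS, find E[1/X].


E[1/X] = sum(g(x)*P(x))
= 1/3*1/4 + 1/4*1/6 + 1/6*1/3 + 1/7*1/4
= 109/504

109/504


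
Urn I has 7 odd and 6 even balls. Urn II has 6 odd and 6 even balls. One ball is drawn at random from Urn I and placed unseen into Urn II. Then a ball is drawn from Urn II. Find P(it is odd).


P(transfer odd) = 7/13; P(transfer even) = 6/13
If odd transferred: Urn II has 7 odd of 13, so P(odd|odd moved) = 7/13
If even transferred: Urn II has 6 odd of 13, so P(odd|even moved) = 6/13
By total probability: P(odd) = 7/13*7/13 + 6/13*6/13 = 85/169

85/169


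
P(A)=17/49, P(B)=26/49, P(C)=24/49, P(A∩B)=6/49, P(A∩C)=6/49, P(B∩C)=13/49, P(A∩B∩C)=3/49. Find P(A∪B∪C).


P(A∪B∪C) = P(A)+P(B)+P(C) - P(AB)-P(AC)-P(BC) + P(ABC)
= 17/49+26/49+24/49 - 6/49-6/49-13/49 + 3/49
= 45/49

45/49


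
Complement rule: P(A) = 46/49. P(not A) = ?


P(A') = 1 - P(A) = 1 - 46/49 = 3/49

3/49


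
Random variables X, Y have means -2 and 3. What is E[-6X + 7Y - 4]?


E[-6X + 7Y - 4] = -6*E[X] + 7*E[Y] - 4
= (-6)*(-2) + (7)*(3) + (-4)
= 12 + 21 - 4 = 29

29


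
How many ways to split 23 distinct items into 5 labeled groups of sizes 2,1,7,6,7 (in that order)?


23! = 25852016738884976640000
Denominator: 2!=2 * 1!=1 * 7!=5040 * 6!=720 * 7!=5040
Coefficient = 25852016738884976640000 / 36578304000 = 706758212160

706758212160


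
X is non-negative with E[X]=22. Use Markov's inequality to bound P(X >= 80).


Markov: P(X >= a) <= E[X]/a
P(X >= 80) <= 22/80 = 11/40

11/40


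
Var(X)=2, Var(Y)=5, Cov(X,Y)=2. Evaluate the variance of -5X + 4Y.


Var(-5X + 4Y) = (-5)^2*Var(X) + 4^2*Var(Y) + 2*(-5)*4*Cov(X,Y)
= 25*2 + 16*5 - 40*2
= 50 + 80 - 80 = 50

50


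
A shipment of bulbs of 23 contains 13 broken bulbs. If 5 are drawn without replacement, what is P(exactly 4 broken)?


P(X=4) = C(13,4)*C(10,1) / C(23,5)
= 715*10 / 33649
= 7150/33649 = 650/3059

650/3059


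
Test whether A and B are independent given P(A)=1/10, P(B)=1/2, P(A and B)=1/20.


P(A)*P(B) = 1/10*1/2 = 1/20
P(A∩B) = 1/20, which equals P(A)P(B), so independent

Yes, A and B are independent


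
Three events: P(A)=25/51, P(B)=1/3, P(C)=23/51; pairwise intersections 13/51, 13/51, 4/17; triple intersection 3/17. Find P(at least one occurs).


P(A∪B∪C) = P(A)+P(B)+P(C) - P(AB)-P(AC)-P(BC) + P(ABC)
= 25/51+1/3+23/51 - 13/51-13/51-4/17 + 3/17
= 12/17

12/17


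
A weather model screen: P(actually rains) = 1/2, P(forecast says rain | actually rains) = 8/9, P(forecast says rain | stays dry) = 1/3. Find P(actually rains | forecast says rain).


P(A) = P(A|B)P(B) + P(A|B')P(B') = 8/9*1/2 + 1/3*1/2 = 11/18
P(B|A) = P(A|B)P(B)/P(A) = (4/9)/(11/18) = 8/11

8/11


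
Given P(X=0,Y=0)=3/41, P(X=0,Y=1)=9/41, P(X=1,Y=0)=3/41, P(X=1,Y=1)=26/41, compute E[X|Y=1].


P(Y=1) = 35/41
E[X|Y=1] = (0*9 + 1*26)/35 = 26/35

26/35


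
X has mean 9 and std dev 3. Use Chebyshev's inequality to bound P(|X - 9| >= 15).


k = 15/3 = 5
Chebyshev: P(|X-mu| >= k*sigma) <= 1/k^2 = 1/5^2 = 1/25

1/25


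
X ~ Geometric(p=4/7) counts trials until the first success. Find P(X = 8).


P(X=8) = (1-p)^7 * p = (3/7)^7 * 4/7
= 2187/823543 * 4/7 = 8748/5764801

8748/5764801


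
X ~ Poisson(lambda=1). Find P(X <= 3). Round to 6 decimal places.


P(X<=3) = e^(-1)*1^0/0! + e^(-1)*1^1/1! + e^(-1)*1^2/2! + e^(-1)*1^3/3!
≈ 0.3678794412 + 0.3678794412 + 0.1839397206 + 0.0613132402
= 0.9810118432
≈ 0.981012

0.981012


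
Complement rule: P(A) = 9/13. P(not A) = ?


P(A') = 1 - P(A) = 1 - 9/13 = 4/13

4/13


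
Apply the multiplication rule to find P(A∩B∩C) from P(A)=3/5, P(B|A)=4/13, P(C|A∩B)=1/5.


P(A∩B∩C) = P(A) * P(B|A) * P(C|A∩B)
= 3/5 * 4/13 * 1/5
= 12/65 * 1/5 = 12/325

12/325


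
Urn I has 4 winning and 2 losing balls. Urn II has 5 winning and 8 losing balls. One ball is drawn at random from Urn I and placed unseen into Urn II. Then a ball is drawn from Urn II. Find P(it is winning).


P(transfer winning) = 4/6 = 2/3; P(transfer losing) = 1/3
If winning transferred: Urn II has 6 winning of 14, so P(winning|winning moved) = 3/7
If losing transferred: Urn II has 5 winning of 14, so P(winning|losing moved) = 5/14
By total probability: P(winning) = 2/3*3/7 + 1/3*5/14 = 17/42

17/42


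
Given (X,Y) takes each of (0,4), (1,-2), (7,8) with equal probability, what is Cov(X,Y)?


E[X]=8/3, E[Y]=10/3, E[XY]=18
Cov(X,Y) = E[XY] - E[X]E[Y] = 18 - 8/3*10/3 = 82/9

82/9


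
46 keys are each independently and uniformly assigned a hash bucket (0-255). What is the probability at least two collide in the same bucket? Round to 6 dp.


P(all different) = prod((256-i)/256 for i=0..45) = 0.013483
P(at least one match) = 1 - 0.013483 = 0.986517

0.986517


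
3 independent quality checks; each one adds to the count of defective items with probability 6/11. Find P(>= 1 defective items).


P(at least one) = 1 - P(none)
P(none) = (1 - 6/11)^3 = (5/11)^3 = 125/1331
P(at least one) = 1 - 125/1331 = 1206/1331

1206/1331


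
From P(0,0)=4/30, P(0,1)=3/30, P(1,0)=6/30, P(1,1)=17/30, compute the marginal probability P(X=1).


P(X=1) = P(1,0)+P(1,1) = 6/30 + 17/30 = 23/30

23/30


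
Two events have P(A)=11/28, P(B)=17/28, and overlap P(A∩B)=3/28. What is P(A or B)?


P(A∪B) = P(A) + P(B) - P(A∩B)
= 11/28 + 17/28 - 3/28 = 25/28

25/28


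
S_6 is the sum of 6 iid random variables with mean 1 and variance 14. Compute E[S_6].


E[S_n] = n*E[X_1] = 6*1 = 6

6


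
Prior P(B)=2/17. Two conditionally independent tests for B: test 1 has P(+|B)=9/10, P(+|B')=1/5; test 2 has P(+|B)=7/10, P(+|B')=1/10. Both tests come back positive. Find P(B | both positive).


After test 1: P(+) = 9/10*2/17 + 1/5*15/17 = 24/85
P(B|+) = (9/85)/(24/85) = 3/8
After test 2 (use post1 as new prior): P(+) = 7/10*3/8 + 1/10*5/8 = 13/40
P(B|+,+) = (21/80)/(13/40) = 21/26

21/26


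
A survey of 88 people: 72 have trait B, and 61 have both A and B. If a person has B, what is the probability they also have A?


P(A|B) = P(A∩B)/P(B) = (61/88)/(72/88) = 61/72

61/72


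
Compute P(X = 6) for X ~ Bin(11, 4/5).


P(X=6) = C(11,6) * p^6 * (1-p)^5
= 462 * 4096/15625 * 1/3125
= 1892352/48828125

1892352/48828125


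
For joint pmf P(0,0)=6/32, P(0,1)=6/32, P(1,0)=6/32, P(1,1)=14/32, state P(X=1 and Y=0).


Read from table: P(X=1, Y=0) = 6/32 = 3/16

3/16


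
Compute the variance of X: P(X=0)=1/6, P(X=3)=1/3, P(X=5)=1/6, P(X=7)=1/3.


E[X] = 25/6, E[X^2] = 47/2
Var(X) = E[X^2] - (E[X])^2 = 47/2 - (25/6)^2 = 221/36

221/36


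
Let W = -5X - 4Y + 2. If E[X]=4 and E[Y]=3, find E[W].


E[-5X - 4Y + 2] = -5*E[X] - 4*E[Y] + 2
= (-5)*(4) + (-4)*(3) + (2)
= -20 - 12 + 2 = -30

-30


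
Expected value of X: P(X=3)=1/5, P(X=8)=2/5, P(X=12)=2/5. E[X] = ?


E[X] = sum(x * P(x))
= 3*1/5 + 8*2/5 + 12*2/5
= 43/5

43/5


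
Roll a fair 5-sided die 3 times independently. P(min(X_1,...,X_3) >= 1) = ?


P(min >= 1) = P(all X_i >= 1) = (P(X_1 >= 1))^3
= (5/5)^3 = 1^3 = 1

1


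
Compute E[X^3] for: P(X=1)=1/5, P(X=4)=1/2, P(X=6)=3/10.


E[X^3] = sum(x^3 * P(x))
= 1*1/5 + 64*1/2 + 216*3/10
= 97

97


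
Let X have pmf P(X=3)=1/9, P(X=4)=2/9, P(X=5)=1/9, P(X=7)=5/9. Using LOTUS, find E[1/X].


E[1/X] = sum(g(x)*P(x))
= 1/3*1/9 + 1/4*2/9 + 1/5*1/9 + 1/7*5/9
= 367/1890

367/1890


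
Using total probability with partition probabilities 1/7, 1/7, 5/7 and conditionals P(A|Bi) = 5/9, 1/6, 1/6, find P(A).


P(A) = P(A|B1)P(B1) + P(A|B2)P(B2) + P(A|B3)P(B3)
= 5/9*1/7 + 1/6*1/7 + 1/6*5/7
= 5/63 + 1/42 + 5/42 = 2/9

2/9


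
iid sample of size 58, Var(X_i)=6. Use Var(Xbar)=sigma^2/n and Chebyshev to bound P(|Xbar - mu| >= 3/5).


Var(Xbar) = Var(X)/n = 6/58
Chebyshev: P(|Xbar-mu| >= 3/5) <= Var(Xbar)/(3/5)^2 = (3/29)/(9/25) = 25/87

25/87


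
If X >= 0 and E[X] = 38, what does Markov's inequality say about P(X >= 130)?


Markov: P(X >= a) <= E[X]/a
P(X >= 130) <= 38/130 = 19/65

19/65


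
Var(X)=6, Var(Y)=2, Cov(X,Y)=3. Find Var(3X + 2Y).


Var(3X + 2Y) = 3^2*Var(X) + 2^2*Var(Y) + 2*3*2*Cov(X,Y)
= 9*6 + 4*2 + 12*3
= 54 + 8 + 36 = 98

98


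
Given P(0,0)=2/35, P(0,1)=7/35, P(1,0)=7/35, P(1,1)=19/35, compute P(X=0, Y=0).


Read from table: P(X=0, Y=0) = 2/35

2/35


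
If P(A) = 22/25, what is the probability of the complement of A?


P(A') = 1 - P(A) = 1 - 22/25 = 3/25

3/25


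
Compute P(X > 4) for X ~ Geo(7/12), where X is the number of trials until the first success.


P(X > 4) = P(first 4 trials all fail) = (1-p)^4 = (5/12)^4 = 625/20736

625/20736


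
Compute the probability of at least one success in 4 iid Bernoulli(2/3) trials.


P(at least one) = 1 - P(none)
P(none) = (1 - 2/3)^4 = (1/3)^4 = 1/81
P(at least one) = 1 - 1/81 = 80/81

80/81


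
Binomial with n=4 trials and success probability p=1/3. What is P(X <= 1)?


P(X<=1) = P(X=0) + P(X=1)
= 16/81 + 32/81
= 16/27

16/27


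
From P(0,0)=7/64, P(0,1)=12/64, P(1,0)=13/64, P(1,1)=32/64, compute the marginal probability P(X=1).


P(X=1) = P(1,0)+P(1,1) = 13/64 + 32/64 = 45/64

45/64


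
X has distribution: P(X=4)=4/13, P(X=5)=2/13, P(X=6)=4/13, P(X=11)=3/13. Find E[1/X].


E[1/X] = sum(g(x)*P(x))
= 1/4*4/13 + 1/5*2/13 + 1/6*4/13 + 1/11*3/13
= 386/2145

386/2145


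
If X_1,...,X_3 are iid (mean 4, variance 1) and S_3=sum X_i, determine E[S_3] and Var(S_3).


E[S_n] = n*mu = 3*4 = 12
Var(S_n) = n*sigma^2 = 3*1 = 3

E[S_3]=12, Var(S_3)=3


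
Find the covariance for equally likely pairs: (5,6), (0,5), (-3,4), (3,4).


E[X]=5/4, E[Y]=19/4, E[XY]=15/2
Cov(X,Y) = E[XY] - E[X]E[Y] = 15/2 - 5/4*19/4 = 25/16

25/16


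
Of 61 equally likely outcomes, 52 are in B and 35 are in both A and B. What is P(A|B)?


P(A|B) = P(A∩B)/P(B) = (35/61)/(52/61) = 35/52

35/52


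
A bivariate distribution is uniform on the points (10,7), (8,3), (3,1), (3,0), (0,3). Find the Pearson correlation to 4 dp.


Cov(X,Y) = 5.9600, Var(X) = 13.3600, Var(Y) = 5.7600
rho = Cov/(sqrt(VarX)*sqrt(VarY)) = 0.6794

0.6794


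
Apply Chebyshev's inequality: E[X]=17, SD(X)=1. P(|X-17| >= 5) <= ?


k = 5/1 = 5
Chebyshev: P(|X-mu| >= k*sigma) <= 1/k^2 = 1/5^2 = 1/25

1/25


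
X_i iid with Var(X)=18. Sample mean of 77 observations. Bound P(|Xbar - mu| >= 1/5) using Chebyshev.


Var(Xbar) = Var(X)/n = 18/77
Chebyshev: P(|Xbar-mu| >= 1/5) <= Var(Xbar)/(1/5)^2 = (18/77)/(1/25) = 450/77
Bound exceeds 1, so trivial bound: 1

1


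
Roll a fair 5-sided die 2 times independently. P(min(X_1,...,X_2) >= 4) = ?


P(min >= 4) = P(all X_i >= 4) = (P(X_1 >= 4))^2
= (2/5)^2 = 4/25

4/25


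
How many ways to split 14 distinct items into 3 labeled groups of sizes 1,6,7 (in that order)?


14! = 87178291200
Denominator: 1!=1 * 6!=720 * 7!=5040
Coefficient = 87178291200 / 3628800 = 24024

24024


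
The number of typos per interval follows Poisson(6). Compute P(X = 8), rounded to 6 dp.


P(X=8) = e^(-6) * 6^8 / 8!
≈ 0.002478752177 * 1679616 / 40320
≈ 0.103258

0.103258


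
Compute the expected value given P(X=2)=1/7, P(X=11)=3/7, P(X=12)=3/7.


E[X] = sum(x * P(x))
= 2*1/7 + 11*3/7 + 12*3/7
= 71/7

71/7


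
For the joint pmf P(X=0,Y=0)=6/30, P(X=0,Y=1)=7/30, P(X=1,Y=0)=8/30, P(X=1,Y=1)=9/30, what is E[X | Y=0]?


P(Y=0) = 14/30
E[X|Y=0] = (0*6 + 1*8)/14 = 8/14 = 4/7

4/7


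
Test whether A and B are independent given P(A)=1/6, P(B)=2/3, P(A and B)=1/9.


P(A)*P(B) = 1/6*2/3 = 1/9
P(A∩B) = 1/9, which equals P(A)P(B), so independent

Yes, A and B are independent


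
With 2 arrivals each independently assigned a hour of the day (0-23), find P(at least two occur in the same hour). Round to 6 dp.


P(all different) = prod((24-i)/24 for i=0..1) = 0.958333
P(at least one match) = 1 - 0.958333 = 0.041667

0.041667


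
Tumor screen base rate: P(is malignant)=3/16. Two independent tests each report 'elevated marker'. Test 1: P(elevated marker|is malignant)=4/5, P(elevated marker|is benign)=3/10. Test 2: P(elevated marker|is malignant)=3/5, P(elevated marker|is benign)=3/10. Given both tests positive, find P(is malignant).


After test 1: P(+) = 4/5*3/16 + 3/10*13/16 = 63/160
P(B|+) = (3/20)/(63/160) = 8/21
After test 2 (use post1 as new prior): P(+) = 3/5*8/21 + 3/10*13/21 = 29/70
P(B|+,+) = (8/35)/(29/70) = 16/29

16/29


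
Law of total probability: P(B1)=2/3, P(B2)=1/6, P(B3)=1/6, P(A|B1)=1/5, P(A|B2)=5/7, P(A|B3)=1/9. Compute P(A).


P(A) = P(A|B1)P(B1) + P(A|B2)P(B2) + P(A|B3)P(B3)
= 1/5*2/3 + 5/7*1/6 + 1/9*1/6
= 2/15 + 5/42 + 1/54 = 256/945

256/945


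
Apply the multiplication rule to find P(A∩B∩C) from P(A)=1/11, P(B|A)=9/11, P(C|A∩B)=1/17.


P(A∩B∩C) = P(A) * P(B|A) * P(C|A∩B)
= 1/11 * 9/11 * 1/17
= 9/121 * 1/17 = 9/2057

9/2057


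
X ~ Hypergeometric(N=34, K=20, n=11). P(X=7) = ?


P(X=7) = C(20,7)*C(14,4) / C(34,11)
= 77520*1001 / 286097760
= 77597520/286097760 = 1463/5394

1463/5394
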